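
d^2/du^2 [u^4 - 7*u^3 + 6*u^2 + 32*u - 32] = 12*u^2 - 42*u + 12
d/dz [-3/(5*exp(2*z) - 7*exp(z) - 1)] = (30*exp(z) - 21)*exp(z)/(-5*exp(2*z) + 7*exp(z) + 1)^2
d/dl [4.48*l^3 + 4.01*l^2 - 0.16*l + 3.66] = 13.44*l^2 + 8.02*l - 0.16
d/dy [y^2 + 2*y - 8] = 2*y + 2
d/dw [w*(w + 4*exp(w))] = w*(4*exp(w) + 1) + w + 4*exp(w)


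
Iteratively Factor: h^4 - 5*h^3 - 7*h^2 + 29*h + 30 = (h + 1)*(h^3 - 6*h^2 - h + 30) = (h - 3)*(h + 1)*(h^2 - 3*h - 10) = (h - 5)*(h - 3)*(h + 1)*(h + 2)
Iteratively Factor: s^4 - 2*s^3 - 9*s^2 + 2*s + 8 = (s - 1)*(s^3 - s^2 - 10*s - 8) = (s - 4)*(s - 1)*(s^2 + 3*s + 2) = (s - 4)*(s - 1)*(s + 1)*(s + 2)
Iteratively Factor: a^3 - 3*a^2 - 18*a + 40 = (a + 4)*(a^2 - 7*a + 10) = (a - 5)*(a + 4)*(a - 2)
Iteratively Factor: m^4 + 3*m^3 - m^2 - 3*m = (m + 1)*(m^3 + 2*m^2 - 3*m) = m*(m + 1)*(m^2 + 2*m - 3) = m*(m - 1)*(m + 1)*(m + 3)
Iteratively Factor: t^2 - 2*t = (t - 2)*(t)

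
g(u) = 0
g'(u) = 0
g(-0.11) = 0.00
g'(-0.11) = 0.00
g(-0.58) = 0.00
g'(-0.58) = 0.00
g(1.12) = 0.00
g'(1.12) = 0.00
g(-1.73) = 0.00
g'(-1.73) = 0.00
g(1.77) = 0.00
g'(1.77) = 0.00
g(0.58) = 0.00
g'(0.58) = 0.00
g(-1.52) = 0.00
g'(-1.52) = 0.00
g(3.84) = 0.00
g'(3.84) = 0.00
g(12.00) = 0.00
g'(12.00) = 0.00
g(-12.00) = 0.00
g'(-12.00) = 0.00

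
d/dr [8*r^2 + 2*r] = 16*r + 2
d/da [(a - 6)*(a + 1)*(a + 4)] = 3*a^2 - 2*a - 26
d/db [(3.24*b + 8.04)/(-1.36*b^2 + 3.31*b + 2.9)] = (4.4064*b^2 + 21.8688*b - 17.2164)/(1.8496*b^4 - 9.0032*b^3 + 3.0681*b^2 + 19.198*b + 8.41)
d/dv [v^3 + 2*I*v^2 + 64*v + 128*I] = 3*v^2 + 4*I*v + 64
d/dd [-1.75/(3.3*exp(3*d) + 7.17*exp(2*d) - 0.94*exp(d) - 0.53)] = (17.325*exp(2*d) + 25.095*exp(d) - 1.645)*exp(d)/(3.3*exp(3*d) + 7.17*exp(2*d) - 0.94*exp(d) - 0.53)^2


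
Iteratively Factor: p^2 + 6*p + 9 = (p + 3)*(p + 3)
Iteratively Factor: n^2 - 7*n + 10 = (n - 2)*(n - 5)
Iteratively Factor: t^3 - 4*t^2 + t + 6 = (t - 2)*(t^2 - 2*t - 3) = (t - 3)*(t - 2)*(t + 1)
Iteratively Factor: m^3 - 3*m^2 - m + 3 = (m - 3)*(m^2 - 1) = (m - 3)*(m - 1)*(m + 1)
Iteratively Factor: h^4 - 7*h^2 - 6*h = (h)*(h^3 - 7*h - 6) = h*(h - 3)*(h^2 + 3*h + 2) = h*(h - 3)*(h + 2)*(h + 1)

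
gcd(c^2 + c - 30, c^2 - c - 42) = c + 6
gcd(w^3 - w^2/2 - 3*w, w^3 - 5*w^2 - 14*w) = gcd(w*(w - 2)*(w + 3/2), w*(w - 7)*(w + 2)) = w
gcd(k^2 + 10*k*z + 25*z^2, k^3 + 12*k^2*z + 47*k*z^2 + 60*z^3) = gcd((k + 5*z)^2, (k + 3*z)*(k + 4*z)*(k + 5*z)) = k + 5*z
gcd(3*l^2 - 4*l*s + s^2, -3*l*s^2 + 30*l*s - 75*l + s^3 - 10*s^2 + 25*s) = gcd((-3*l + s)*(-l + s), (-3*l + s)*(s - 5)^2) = -3*l + s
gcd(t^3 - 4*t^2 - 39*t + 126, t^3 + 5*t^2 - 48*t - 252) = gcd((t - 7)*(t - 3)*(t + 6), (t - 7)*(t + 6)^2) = t^2 - t - 42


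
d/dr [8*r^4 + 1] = 32*r^3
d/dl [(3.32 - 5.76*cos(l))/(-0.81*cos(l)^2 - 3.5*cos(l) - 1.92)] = (4.6656*cos(l)^2 - 5.3784*cos(l) - 22.6792)*sin(l)/(0.6561*cos(l)^4 + 5.67*cos(l)^3 + 15.3604*cos(l)^2 + 13.44*cos(l) + 3.6864)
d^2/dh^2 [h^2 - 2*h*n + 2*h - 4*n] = 2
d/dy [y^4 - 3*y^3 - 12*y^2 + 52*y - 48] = 4*y^3 - 9*y^2 - 24*y + 52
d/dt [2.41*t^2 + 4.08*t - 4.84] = 4.82*t + 4.08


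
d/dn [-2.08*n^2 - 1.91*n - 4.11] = -4.16*n - 1.91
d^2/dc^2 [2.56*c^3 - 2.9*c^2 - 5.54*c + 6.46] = 15.36*c - 5.8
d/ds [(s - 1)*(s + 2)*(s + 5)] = 3*s^2 + 12*s + 3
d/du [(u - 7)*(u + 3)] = 2*u - 4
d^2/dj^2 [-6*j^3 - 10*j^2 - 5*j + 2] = -36*j - 20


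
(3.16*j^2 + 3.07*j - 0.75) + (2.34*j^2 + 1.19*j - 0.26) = 5.5*j^2 + 4.26*j - 1.01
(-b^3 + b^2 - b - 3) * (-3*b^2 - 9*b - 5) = 3*b^5 + 6*b^4 - b^3 + 13*b^2 + 32*b + 15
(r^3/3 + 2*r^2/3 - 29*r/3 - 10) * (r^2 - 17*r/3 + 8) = r^5/3 - 11*r^4/9 - 97*r^3/9 + 451*r^2/9 - 62*r/3 - 80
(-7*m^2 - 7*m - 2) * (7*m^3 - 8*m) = -49*m^5 - 49*m^4 + 42*m^3 + 56*m^2 + 16*m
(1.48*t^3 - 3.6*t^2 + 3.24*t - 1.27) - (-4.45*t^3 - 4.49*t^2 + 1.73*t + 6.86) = 5.93*t^3 + 0.89*t^2 + 1.51*t - 8.13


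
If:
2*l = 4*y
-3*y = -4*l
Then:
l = 0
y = 0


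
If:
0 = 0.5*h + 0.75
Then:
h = -1.50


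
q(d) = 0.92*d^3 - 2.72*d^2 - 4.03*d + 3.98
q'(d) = 2.76*d^2 - 5.44*d - 4.03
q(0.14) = 3.37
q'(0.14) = -4.74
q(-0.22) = 4.73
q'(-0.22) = -2.70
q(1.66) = -6.00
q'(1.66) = -5.45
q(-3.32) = -46.29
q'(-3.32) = 44.45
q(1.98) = -7.52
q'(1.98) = -3.98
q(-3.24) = -42.81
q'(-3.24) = 42.57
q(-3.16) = -39.48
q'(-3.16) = 40.72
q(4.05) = 4.16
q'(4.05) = 19.21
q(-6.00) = -268.48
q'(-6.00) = 127.97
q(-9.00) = -850.75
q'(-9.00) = 268.49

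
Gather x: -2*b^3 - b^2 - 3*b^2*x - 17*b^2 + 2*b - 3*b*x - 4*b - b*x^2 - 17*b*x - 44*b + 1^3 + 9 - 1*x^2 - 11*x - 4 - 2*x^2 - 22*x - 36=-2*b^3 - 18*b^2 - 46*b + x^2*(-b - 3) + x*(-3*b^2 - 20*b - 33) - 30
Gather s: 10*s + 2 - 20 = 10*s - 18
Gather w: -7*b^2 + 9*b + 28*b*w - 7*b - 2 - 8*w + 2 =-7*b^2 + 2*b + w*(28*b - 8)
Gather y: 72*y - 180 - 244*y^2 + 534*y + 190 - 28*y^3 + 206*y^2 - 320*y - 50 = -28*y^3 - 38*y^2 + 286*y - 40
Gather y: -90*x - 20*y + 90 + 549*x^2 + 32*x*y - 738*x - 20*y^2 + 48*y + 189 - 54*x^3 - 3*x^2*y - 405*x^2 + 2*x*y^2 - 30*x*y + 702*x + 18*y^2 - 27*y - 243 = -54*x^3 + 144*x^2 - 126*x + y^2*(2*x - 2) + y*(-3*x^2 + 2*x + 1) + 36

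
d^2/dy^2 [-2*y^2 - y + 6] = -4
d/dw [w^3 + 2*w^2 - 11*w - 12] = 3*w^2 + 4*w - 11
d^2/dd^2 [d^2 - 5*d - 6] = 2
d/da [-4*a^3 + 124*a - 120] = 124 - 12*a^2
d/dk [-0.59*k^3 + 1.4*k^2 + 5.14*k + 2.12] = -1.77*k^2 + 2.8*k + 5.14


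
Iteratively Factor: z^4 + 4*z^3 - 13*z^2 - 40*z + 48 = (z + 4)*(z^3 - 13*z + 12) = (z - 3)*(z + 4)*(z^2 + 3*z - 4) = (z - 3)*(z - 1)*(z + 4)*(z + 4)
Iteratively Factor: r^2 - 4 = (r + 2)*(r - 2)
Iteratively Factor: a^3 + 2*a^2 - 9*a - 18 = (a + 3)*(a^2 - a - 6) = (a - 3)*(a + 3)*(a + 2)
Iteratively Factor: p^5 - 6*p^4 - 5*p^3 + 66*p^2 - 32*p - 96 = (p - 4)*(p^4 - 2*p^3 - 13*p^2 + 14*p + 24) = (p - 4)^2*(p^3 + 2*p^2 - 5*p - 6) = (p - 4)^2*(p - 2)*(p^2 + 4*p + 3) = (p - 4)^2*(p - 2)*(p + 1)*(p + 3)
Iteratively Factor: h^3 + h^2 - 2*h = (h + 2)*(h^2 - h) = (h - 1)*(h + 2)*(h)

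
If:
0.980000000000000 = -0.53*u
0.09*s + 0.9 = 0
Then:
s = -10.00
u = -1.85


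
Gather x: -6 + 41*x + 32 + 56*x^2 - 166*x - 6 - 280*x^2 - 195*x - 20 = -224*x^2 - 320*x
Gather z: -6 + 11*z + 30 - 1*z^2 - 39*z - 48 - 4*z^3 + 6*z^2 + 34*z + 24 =-4*z^3 + 5*z^2 + 6*z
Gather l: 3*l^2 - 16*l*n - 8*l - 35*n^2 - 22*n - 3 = 3*l^2 + l*(-16*n - 8) - 35*n^2 - 22*n - 3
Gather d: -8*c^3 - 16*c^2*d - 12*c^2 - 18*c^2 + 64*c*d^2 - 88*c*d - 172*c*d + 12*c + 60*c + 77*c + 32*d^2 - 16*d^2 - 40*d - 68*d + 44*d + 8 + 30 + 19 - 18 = -8*c^3 - 30*c^2 + 149*c + d^2*(64*c + 16) + d*(-16*c^2 - 260*c - 64) + 39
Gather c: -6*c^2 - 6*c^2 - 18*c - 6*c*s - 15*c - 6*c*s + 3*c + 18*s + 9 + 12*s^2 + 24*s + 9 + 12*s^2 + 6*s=-12*c^2 + c*(-12*s - 30) + 24*s^2 + 48*s + 18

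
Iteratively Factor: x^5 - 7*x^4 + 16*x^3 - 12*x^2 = (x - 3)*(x^4 - 4*x^3 + 4*x^2) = (x - 3)*(x - 2)*(x^3 - 2*x^2) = x*(x - 3)*(x - 2)*(x^2 - 2*x) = x*(x - 3)*(x - 2)^2*(x)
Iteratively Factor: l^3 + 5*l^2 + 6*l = (l + 3)*(l^2 + 2*l) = l*(l + 3)*(l + 2)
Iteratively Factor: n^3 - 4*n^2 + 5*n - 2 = (n - 2)*(n^2 - 2*n + 1) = (n - 2)*(n - 1)*(n - 1)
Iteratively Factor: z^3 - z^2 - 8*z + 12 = (z - 2)*(z^2 + z - 6) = (z - 2)*(z + 3)*(z - 2)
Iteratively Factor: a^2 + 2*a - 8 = (a + 4)*(a - 2)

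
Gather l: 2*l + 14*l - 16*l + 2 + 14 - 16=0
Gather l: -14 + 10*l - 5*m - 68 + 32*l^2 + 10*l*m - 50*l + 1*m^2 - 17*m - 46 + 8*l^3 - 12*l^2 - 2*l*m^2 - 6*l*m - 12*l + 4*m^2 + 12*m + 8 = 8*l^3 + 20*l^2 + l*(-2*m^2 + 4*m - 52) + 5*m^2 - 10*m - 120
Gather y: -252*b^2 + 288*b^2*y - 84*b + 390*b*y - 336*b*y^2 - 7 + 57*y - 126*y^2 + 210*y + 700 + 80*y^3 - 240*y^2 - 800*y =-252*b^2 - 84*b + 80*y^3 + y^2*(-336*b - 366) + y*(288*b^2 + 390*b - 533) + 693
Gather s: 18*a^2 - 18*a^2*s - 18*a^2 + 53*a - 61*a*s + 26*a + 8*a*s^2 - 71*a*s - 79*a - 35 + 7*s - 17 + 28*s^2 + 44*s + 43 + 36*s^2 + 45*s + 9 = s^2*(8*a + 64) + s*(-18*a^2 - 132*a + 96)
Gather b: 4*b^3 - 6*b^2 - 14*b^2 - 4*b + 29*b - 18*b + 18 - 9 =4*b^3 - 20*b^2 + 7*b + 9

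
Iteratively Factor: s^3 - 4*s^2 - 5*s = (s + 1)*(s^2 - 5*s) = (s - 5)*(s + 1)*(s)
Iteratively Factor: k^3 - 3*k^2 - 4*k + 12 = (k - 3)*(k^2 - 4) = (k - 3)*(k - 2)*(k + 2)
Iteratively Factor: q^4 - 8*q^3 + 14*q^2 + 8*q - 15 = (q - 1)*(q^3 - 7*q^2 + 7*q + 15) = (q - 1)*(q + 1)*(q^2 - 8*q + 15) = (q - 3)*(q - 1)*(q + 1)*(q - 5)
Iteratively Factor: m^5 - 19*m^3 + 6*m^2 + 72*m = (m + 4)*(m^4 - 4*m^3 - 3*m^2 + 18*m) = m*(m + 4)*(m^3 - 4*m^2 - 3*m + 18) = m*(m - 3)*(m + 4)*(m^2 - m - 6) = m*(m - 3)^2*(m + 4)*(m + 2)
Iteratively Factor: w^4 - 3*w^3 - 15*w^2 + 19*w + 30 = (w + 3)*(w^3 - 6*w^2 + 3*w + 10) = (w + 1)*(w + 3)*(w^2 - 7*w + 10) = (w - 2)*(w + 1)*(w + 3)*(w - 5)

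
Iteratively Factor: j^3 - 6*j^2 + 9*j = (j - 3)*(j^2 - 3*j) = j*(j - 3)*(j - 3)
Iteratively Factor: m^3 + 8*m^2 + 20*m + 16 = (m + 2)*(m^2 + 6*m + 8) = (m + 2)*(m + 4)*(m + 2)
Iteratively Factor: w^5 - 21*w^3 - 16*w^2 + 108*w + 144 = (w + 3)*(w^4 - 3*w^3 - 12*w^2 + 20*w + 48) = (w - 3)*(w + 3)*(w^3 - 12*w - 16) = (w - 3)*(w + 2)*(w + 3)*(w^2 - 2*w - 8) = (w - 3)*(w + 2)^2*(w + 3)*(w - 4)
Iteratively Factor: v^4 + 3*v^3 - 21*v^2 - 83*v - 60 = (v + 4)*(v^3 - v^2 - 17*v - 15) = (v + 3)*(v + 4)*(v^2 - 4*v - 5) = (v + 1)*(v + 3)*(v + 4)*(v - 5)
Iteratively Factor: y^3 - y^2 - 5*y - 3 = (y + 1)*(y^2 - 2*y - 3) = (y - 3)*(y + 1)*(y + 1)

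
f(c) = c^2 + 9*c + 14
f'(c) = 2*c + 9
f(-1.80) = 1.04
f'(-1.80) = 5.40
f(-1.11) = 5.24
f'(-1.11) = 6.78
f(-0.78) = 7.59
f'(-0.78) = 7.44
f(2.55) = 43.45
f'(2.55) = 14.10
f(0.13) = 15.19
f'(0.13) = 9.26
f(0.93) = 23.23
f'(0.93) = 10.86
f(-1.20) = 4.64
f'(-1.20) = 6.60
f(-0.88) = 6.85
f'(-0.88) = 7.24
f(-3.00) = -4.00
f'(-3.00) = 3.00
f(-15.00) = 104.00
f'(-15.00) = -21.00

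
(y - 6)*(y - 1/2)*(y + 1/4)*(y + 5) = y^4 - 5*y^3/4 - 239*y^2/8 + 61*y/8 + 15/4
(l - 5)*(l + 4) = l^2 - l - 20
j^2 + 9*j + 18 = (j + 3)*(j + 6)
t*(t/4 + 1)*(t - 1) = t^3/4 + 3*t^2/4 - t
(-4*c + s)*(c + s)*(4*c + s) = -16*c^3 - 16*c^2*s + c*s^2 + s^3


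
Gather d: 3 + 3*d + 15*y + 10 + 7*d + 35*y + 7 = 10*d + 50*y + 20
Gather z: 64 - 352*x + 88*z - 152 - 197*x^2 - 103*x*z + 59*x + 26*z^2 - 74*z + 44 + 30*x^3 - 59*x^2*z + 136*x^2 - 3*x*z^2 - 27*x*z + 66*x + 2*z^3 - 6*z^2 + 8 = 30*x^3 - 61*x^2 - 227*x + 2*z^3 + z^2*(20 - 3*x) + z*(-59*x^2 - 130*x + 14) - 36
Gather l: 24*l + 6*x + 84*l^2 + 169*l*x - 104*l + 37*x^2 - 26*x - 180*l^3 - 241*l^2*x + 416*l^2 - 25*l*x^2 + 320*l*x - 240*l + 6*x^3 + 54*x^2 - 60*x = -180*l^3 + l^2*(500 - 241*x) + l*(-25*x^2 + 489*x - 320) + 6*x^3 + 91*x^2 - 80*x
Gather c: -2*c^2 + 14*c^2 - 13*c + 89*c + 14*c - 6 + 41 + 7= 12*c^2 + 90*c + 42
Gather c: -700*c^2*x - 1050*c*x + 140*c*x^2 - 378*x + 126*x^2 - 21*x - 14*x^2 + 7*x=-700*c^2*x + c*(140*x^2 - 1050*x) + 112*x^2 - 392*x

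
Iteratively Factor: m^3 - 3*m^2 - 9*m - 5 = (m + 1)*(m^2 - 4*m - 5) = (m - 5)*(m + 1)*(m + 1)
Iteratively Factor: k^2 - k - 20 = (k + 4)*(k - 5)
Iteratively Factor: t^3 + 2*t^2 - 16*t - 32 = (t - 4)*(t^2 + 6*t + 8) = (t - 4)*(t + 2)*(t + 4)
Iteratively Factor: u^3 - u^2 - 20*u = (u)*(u^2 - u - 20) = u*(u - 5)*(u + 4)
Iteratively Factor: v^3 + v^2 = (v)*(v^2 + v) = v*(v + 1)*(v)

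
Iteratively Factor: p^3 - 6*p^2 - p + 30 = (p - 3)*(p^2 - 3*p - 10) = (p - 3)*(p + 2)*(p - 5)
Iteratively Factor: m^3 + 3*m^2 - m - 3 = (m + 3)*(m^2 - 1) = (m + 1)*(m + 3)*(m - 1)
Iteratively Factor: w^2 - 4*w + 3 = (w - 3)*(w - 1)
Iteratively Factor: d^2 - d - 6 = (d + 2)*(d - 3)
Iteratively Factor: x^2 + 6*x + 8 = (x + 2)*(x + 4)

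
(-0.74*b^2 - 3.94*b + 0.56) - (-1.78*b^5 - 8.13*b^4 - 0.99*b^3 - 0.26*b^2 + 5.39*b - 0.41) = 1.78*b^5 + 8.13*b^4 + 0.99*b^3 - 0.48*b^2 - 9.33*b + 0.97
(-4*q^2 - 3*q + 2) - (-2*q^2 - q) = -2*q^2 - 2*q + 2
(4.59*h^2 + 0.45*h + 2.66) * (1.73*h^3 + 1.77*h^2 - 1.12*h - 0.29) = 7.9407*h^5 + 8.9028*h^4 + 0.257499999999999*h^3 + 2.8731*h^2 - 3.1097*h - 0.7714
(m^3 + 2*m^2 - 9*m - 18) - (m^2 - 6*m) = m^3 + m^2 - 3*m - 18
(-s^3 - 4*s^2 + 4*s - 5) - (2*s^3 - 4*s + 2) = -3*s^3 - 4*s^2 + 8*s - 7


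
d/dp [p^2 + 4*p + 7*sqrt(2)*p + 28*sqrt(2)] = 2*p + 4 + 7*sqrt(2)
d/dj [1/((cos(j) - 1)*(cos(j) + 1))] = 2*cos(j)/sin(j)^3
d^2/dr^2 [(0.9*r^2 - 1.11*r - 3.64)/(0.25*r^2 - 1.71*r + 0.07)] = (0.63075*r^3 - 1.4595*r^2 + 9.45315*r - 21.416962)/(0.015625*r^6 - 0.320625*r^5 + 2.2062*r^4 - 5.179761*r^3 + 0.617736*r^2 - 0.025137*r + 0.000343)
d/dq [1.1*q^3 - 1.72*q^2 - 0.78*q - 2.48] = 3.3*q^2 - 3.44*q - 0.78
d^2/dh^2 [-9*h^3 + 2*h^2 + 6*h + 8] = 4 - 54*h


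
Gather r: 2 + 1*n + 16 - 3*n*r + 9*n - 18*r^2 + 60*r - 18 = 10*n - 18*r^2 + r*(60 - 3*n)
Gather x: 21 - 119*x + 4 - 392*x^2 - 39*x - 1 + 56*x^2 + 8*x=-336*x^2 - 150*x + 24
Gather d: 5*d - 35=5*d - 35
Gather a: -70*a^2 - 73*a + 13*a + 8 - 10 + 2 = -70*a^2 - 60*a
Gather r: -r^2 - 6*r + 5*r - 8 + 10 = -r^2 - r + 2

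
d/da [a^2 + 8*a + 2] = 2*a + 8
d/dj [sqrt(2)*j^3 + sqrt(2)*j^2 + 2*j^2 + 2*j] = 3*sqrt(2)*j^2 + 2*sqrt(2)*j + 4*j + 2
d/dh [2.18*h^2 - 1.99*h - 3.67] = 4.36*h - 1.99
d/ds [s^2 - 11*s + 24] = 2*s - 11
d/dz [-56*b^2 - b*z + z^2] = -b + 2*z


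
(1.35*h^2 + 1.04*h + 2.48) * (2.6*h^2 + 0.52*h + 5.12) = 3.51*h^4 + 3.406*h^3 + 13.9008*h^2 + 6.6144*h + 12.6976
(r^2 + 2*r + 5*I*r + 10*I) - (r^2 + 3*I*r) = 2*r + 2*I*r + 10*I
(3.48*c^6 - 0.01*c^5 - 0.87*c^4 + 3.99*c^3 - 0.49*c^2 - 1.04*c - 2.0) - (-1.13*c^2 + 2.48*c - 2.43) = 3.48*c^6 - 0.01*c^5 - 0.87*c^4 + 3.99*c^3 + 0.64*c^2 - 3.52*c + 0.43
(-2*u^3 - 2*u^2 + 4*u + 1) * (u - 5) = -2*u^4 + 8*u^3 + 14*u^2 - 19*u - 5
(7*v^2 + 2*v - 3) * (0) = 0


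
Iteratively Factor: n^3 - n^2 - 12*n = (n)*(n^2 - n - 12) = n*(n - 4)*(n + 3)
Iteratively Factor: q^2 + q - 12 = (q + 4)*(q - 3)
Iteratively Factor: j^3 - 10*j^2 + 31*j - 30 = (j - 5)*(j^2 - 5*j + 6) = (j - 5)*(j - 2)*(j - 3)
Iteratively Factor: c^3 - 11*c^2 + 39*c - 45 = (c - 5)*(c^2 - 6*c + 9) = (c - 5)*(c - 3)*(c - 3)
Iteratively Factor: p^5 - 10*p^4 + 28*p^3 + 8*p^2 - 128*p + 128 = (p - 4)*(p^4 - 6*p^3 + 4*p^2 + 24*p - 32) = (p - 4)^2*(p^3 - 2*p^2 - 4*p + 8) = (p - 4)^2*(p - 2)*(p^2 - 4) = (p - 4)^2*(p - 2)^2*(p + 2)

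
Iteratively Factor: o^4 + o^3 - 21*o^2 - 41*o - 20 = (o + 1)*(o^3 - 21*o - 20) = (o + 1)^2*(o^2 - o - 20) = (o - 5)*(o + 1)^2*(o + 4)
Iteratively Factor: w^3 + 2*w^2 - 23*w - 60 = (w + 4)*(w^2 - 2*w - 15) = (w + 3)*(w + 4)*(w - 5)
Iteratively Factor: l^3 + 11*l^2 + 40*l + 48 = (l + 3)*(l^2 + 8*l + 16) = (l + 3)*(l + 4)*(l + 4)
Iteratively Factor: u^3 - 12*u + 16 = (u - 2)*(u^2 + 2*u - 8) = (u - 2)*(u + 4)*(u - 2)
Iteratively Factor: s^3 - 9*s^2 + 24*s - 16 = (s - 1)*(s^2 - 8*s + 16) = (s - 4)*(s - 1)*(s - 4)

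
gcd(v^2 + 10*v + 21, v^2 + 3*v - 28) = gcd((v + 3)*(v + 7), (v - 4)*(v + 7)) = v + 7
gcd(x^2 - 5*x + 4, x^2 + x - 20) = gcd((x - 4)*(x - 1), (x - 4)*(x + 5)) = x - 4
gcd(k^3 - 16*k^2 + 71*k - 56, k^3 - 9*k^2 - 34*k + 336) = k^2 - 15*k + 56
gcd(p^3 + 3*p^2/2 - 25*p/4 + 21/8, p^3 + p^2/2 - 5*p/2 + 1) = p - 1/2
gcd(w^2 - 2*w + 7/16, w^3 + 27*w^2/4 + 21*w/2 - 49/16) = w - 1/4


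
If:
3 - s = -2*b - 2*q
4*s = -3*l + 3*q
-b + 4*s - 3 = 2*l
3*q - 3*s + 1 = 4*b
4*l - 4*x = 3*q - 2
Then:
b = -119/229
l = -242/229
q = -214/229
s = 21/229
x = 33/229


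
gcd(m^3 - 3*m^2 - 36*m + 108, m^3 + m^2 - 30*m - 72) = m - 6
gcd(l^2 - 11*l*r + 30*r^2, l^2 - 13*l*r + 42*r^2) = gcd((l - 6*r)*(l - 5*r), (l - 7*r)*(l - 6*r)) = -l + 6*r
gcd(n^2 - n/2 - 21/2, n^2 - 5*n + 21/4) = n - 7/2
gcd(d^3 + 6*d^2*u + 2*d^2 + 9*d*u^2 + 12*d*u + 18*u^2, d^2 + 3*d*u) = d + 3*u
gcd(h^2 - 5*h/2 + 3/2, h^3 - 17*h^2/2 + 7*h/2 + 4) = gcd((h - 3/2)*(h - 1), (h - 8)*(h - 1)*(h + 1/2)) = h - 1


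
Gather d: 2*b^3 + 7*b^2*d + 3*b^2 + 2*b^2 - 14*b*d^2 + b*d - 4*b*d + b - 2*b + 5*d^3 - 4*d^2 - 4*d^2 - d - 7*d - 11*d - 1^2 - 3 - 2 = 2*b^3 + 5*b^2 - b + 5*d^3 + d^2*(-14*b - 8) + d*(7*b^2 - 3*b - 19) - 6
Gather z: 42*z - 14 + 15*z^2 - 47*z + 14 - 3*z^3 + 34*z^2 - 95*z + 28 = -3*z^3 + 49*z^2 - 100*z + 28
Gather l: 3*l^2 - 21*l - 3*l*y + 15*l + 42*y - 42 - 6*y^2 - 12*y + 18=3*l^2 + l*(-3*y - 6) - 6*y^2 + 30*y - 24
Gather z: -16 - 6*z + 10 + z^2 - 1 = z^2 - 6*z - 7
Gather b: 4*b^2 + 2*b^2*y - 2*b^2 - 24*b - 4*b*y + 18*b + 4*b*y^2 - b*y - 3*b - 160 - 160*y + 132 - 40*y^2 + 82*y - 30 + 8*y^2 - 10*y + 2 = b^2*(2*y + 2) + b*(4*y^2 - 5*y - 9) - 32*y^2 - 88*y - 56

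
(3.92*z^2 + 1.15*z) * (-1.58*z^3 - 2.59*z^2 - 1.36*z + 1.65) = -6.1936*z^5 - 11.9698*z^4 - 8.3097*z^3 + 4.904*z^2 + 1.8975*z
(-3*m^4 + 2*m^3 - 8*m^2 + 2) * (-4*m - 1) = 12*m^5 - 5*m^4 + 30*m^3 + 8*m^2 - 8*m - 2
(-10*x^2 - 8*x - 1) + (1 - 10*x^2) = -20*x^2 - 8*x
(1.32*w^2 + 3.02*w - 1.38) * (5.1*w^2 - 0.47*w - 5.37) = 6.732*w^4 + 14.7816*w^3 - 15.5458*w^2 - 15.5688*w + 7.4106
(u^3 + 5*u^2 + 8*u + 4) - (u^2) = u^3 + 4*u^2 + 8*u + 4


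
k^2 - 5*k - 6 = (k - 6)*(k + 1)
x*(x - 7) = x^2 - 7*x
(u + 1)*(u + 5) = u^2 + 6*u + 5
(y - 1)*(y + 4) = y^2 + 3*y - 4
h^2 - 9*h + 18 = (h - 6)*(h - 3)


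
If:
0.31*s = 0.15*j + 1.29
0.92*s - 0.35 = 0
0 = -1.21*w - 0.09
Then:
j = -7.81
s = 0.38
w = -0.07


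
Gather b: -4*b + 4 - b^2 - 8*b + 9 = -b^2 - 12*b + 13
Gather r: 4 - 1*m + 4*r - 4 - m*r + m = r*(4 - m)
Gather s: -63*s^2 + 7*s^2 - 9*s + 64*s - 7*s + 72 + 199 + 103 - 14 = -56*s^2 + 48*s + 360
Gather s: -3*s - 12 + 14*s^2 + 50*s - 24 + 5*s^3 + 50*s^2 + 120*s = 5*s^3 + 64*s^2 + 167*s - 36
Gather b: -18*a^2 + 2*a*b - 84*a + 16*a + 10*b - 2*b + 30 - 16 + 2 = -18*a^2 - 68*a + b*(2*a + 8) + 16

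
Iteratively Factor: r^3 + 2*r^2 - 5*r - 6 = (r + 1)*(r^2 + r - 6) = (r - 2)*(r + 1)*(r + 3)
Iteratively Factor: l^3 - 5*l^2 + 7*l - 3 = (l - 1)*(l^2 - 4*l + 3) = (l - 3)*(l - 1)*(l - 1)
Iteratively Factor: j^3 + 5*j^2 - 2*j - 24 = (j - 2)*(j^2 + 7*j + 12) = (j - 2)*(j + 4)*(j + 3)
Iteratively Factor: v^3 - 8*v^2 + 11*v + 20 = (v - 4)*(v^2 - 4*v - 5) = (v - 5)*(v - 4)*(v + 1)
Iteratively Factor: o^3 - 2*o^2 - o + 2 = (o + 1)*(o^2 - 3*o + 2) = (o - 2)*(o + 1)*(o - 1)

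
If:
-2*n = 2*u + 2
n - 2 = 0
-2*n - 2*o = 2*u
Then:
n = 2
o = 1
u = -3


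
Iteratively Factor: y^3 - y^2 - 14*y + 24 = (y + 4)*(y^2 - 5*y + 6) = (y - 2)*(y + 4)*(y - 3)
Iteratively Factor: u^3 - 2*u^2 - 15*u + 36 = (u - 3)*(u^2 + u - 12) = (u - 3)^2*(u + 4)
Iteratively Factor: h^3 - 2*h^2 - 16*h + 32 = (h - 2)*(h^2 - 16) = (h - 4)*(h - 2)*(h + 4)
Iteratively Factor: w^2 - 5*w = (w - 5)*(w)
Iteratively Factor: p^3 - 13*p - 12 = (p - 4)*(p^2 + 4*p + 3) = (p - 4)*(p + 3)*(p + 1)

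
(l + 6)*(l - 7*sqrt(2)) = l^2 - 7*sqrt(2)*l + 6*l - 42*sqrt(2)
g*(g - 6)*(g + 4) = g^3 - 2*g^2 - 24*g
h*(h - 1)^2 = h^3 - 2*h^2 + h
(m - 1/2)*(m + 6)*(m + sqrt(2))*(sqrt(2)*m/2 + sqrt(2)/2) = sqrt(2)*m^4/2 + m^3 + 13*sqrt(2)*m^3/4 + 5*sqrt(2)*m^2/4 + 13*m^2/2 - 3*sqrt(2)*m/2 + 5*m/2 - 3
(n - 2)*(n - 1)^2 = n^3 - 4*n^2 + 5*n - 2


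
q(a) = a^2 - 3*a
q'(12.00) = 21.00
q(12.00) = 108.00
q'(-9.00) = -21.00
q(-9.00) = 108.00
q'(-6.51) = -16.02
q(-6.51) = 61.91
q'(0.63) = -1.74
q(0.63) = -1.49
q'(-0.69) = -4.38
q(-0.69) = 2.55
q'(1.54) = 0.08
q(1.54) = -2.25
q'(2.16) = 1.32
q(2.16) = -1.81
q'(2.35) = 1.70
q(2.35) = -1.53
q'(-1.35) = -5.70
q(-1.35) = 5.87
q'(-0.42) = -3.84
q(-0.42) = 1.44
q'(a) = 2*a - 3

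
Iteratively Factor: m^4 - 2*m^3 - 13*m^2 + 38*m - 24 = (m + 4)*(m^3 - 6*m^2 + 11*m - 6) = (m - 2)*(m + 4)*(m^2 - 4*m + 3) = (m - 3)*(m - 2)*(m + 4)*(m - 1)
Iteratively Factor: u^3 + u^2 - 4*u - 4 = (u + 2)*(u^2 - u - 2) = (u + 1)*(u + 2)*(u - 2)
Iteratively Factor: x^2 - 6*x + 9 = (x - 3)*(x - 3)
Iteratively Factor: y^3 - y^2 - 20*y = (y - 5)*(y^2 + 4*y) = y*(y - 5)*(y + 4)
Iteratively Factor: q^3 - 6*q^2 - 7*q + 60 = (q - 5)*(q^2 - q - 12) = (q - 5)*(q + 3)*(q - 4)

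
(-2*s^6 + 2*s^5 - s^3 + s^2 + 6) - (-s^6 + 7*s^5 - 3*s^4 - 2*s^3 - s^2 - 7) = -s^6 - 5*s^5 + 3*s^4 + s^3 + 2*s^2 + 13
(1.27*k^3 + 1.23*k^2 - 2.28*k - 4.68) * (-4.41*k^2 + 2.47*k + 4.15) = -5.6007*k^5 - 2.2874*k^4 + 18.3634*k^3 + 20.1117*k^2 - 21.0216*k - 19.422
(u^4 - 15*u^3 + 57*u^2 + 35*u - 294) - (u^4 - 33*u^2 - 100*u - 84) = -15*u^3 + 90*u^2 + 135*u - 210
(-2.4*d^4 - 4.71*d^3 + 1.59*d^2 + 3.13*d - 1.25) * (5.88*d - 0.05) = -14.112*d^5 - 27.5748*d^4 + 9.5847*d^3 + 18.3249*d^2 - 7.5065*d + 0.0625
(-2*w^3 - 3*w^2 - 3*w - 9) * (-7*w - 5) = 14*w^4 + 31*w^3 + 36*w^2 + 78*w + 45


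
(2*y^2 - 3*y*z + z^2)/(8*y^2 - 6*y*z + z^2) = (y - z)/(4*y - z)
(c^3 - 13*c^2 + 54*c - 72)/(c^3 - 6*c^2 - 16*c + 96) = (c - 3)/(c + 4)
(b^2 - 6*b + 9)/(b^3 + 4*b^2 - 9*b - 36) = (b - 3)/(b^2 + 7*b + 12)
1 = 1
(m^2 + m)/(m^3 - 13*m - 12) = m/(m^2 - m - 12)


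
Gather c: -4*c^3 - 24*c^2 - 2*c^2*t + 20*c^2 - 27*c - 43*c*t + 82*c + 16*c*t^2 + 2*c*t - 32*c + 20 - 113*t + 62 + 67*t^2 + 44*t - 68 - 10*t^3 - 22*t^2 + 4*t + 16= -4*c^3 + c^2*(-2*t - 4) + c*(16*t^2 - 41*t + 23) - 10*t^3 + 45*t^2 - 65*t + 30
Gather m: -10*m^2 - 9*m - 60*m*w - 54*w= -10*m^2 + m*(-60*w - 9) - 54*w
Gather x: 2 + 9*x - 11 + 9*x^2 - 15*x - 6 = 9*x^2 - 6*x - 15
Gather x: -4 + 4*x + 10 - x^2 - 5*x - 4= -x^2 - x + 2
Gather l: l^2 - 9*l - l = l^2 - 10*l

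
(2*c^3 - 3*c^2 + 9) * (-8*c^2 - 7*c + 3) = -16*c^5 + 10*c^4 + 27*c^3 - 81*c^2 - 63*c + 27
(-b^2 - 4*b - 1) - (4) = -b^2 - 4*b - 5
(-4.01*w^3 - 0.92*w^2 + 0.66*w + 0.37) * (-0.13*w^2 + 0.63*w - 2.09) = 0.5213*w^5 - 2.4067*w^4 + 7.7155*w^3 + 2.2905*w^2 - 1.1463*w - 0.7733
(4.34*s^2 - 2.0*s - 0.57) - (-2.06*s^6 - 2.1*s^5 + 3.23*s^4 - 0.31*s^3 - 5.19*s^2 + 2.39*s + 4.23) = 2.06*s^6 + 2.1*s^5 - 3.23*s^4 + 0.31*s^3 + 9.53*s^2 - 4.39*s - 4.8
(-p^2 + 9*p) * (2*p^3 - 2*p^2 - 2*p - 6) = -2*p^5 + 20*p^4 - 16*p^3 - 12*p^2 - 54*p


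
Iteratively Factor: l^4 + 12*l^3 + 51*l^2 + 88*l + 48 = (l + 3)*(l^3 + 9*l^2 + 24*l + 16) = (l + 3)*(l + 4)*(l^2 + 5*l + 4) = (l + 1)*(l + 3)*(l + 4)*(l + 4)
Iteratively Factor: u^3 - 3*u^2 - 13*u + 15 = (u - 1)*(u^2 - 2*u - 15) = (u - 5)*(u - 1)*(u + 3)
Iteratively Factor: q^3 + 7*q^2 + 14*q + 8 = (q + 4)*(q^2 + 3*q + 2) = (q + 2)*(q + 4)*(q + 1)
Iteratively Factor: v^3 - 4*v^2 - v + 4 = (v + 1)*(v^2 - 5*v + 4) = (v - 4)*(v + 1)*(v - 1)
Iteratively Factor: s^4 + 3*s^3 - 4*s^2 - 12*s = (s - 2)*(s^3 + 5*s^2 + 6*s) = s*(s - 2)*(s^2 + 5*s + 6) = s*(s - 2)*(s + 3)*(s + 2)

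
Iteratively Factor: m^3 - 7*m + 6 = (m - 1)*(m^2 + m - 6) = (m - 1)*(m + 3)*(m - 2)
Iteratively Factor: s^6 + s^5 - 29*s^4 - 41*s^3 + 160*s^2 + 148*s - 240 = (s + 4)*(s^5 - 3*s^4 - 17*s^3 + 27*s^2 + 52*s - 60) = (s - 2)*(s + 4)*(s^4 - s^3 - 19*s^2 - 11*s + 30) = (s - 5)*(s - 2)*(s + 4)*(s^3 + 4*s^2 + s - 6) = (s - 5)*(s - 2)*(s + 2)*(s + 4)*(s^2 + 2*s - 3) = (s - 5)*(s - 2)*(s + 2)*(s + 3)*(s + 4)*(s - 1)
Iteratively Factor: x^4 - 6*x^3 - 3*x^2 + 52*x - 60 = (x - 5)*(x^3 - x^2 - 8*x + 12) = (x - 5)*(x - 2)*(x^2 + x - 6) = (x - 5)*(x - 2)*(x + 3)*(x - 2)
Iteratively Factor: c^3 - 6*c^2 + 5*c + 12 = (c - 4)*(c^2 - 2*c - 3) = (c - 4)*(c + 1)*(c - 3)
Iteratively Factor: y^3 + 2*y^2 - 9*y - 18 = (y - 3)*(y^2 + 5*y + 6) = (y - 3)*(y + 2)*(y + 3)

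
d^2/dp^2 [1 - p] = 0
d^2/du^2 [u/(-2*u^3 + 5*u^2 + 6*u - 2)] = 2*(-4*u*(-3*u^2 + 5*u + 3)^2 + (6*u^2 + u*(6*u - 5) - 10*u - 6)*(2*u^3 - 5*u^2 - 6*u + 2))/(2*u^3 - 5*u^2 - 6*u + 2)^3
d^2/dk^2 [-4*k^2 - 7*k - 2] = -8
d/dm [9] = 0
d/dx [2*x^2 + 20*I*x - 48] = 4*x + 20*I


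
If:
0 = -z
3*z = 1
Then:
No Solution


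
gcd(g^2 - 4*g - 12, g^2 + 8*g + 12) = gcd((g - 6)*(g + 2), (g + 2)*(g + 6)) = g + 2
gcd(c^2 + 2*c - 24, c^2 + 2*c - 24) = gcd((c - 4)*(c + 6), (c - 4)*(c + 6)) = c^2 + 2*c - 24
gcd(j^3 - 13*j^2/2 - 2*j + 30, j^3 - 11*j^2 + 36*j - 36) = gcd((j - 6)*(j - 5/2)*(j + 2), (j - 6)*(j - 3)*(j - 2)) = j - 6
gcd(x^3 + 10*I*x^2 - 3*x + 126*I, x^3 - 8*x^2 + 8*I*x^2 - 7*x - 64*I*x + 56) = x + 7*I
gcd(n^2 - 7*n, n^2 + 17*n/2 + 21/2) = 1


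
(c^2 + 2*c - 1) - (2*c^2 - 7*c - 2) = -c^2 + 9*c + 1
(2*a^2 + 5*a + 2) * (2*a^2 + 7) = 4*a^4 + 10*a^3 + 18*a^2 + 35*a + 14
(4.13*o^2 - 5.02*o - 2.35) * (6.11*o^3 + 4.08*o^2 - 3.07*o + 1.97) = 25.2343*o^5 - 13.8218*o^4 - 47.5192*o^3 + 13.9595*o^2 - 2.6749*o - 4.6295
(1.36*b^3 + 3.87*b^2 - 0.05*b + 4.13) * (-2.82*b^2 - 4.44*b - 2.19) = -3.8352*b^5 - 16.9518*b^4 - 20.0202*b^3 - 19.8999*b^2 - 18.2277*b - 9.0447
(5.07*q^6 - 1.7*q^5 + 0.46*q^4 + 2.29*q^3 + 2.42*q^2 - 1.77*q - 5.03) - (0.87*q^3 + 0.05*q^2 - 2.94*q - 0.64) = 5.07*q^6 - 1.7*q^5 + 0.46*q^4 + 1.42*q^3 + 2.37*q^2 + 1.17*q - 4.39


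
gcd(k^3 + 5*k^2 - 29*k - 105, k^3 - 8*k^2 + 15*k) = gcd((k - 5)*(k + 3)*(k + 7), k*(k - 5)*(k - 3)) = k - 5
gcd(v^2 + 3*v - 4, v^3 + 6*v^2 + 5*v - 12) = v^2 + 3*v - 4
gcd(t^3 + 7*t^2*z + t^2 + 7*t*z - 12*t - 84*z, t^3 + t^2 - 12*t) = t^2 + t - 12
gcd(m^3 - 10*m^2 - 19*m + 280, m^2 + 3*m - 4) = 1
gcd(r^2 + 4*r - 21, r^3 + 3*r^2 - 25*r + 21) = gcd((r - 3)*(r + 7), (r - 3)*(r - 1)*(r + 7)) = r^2 + 4*r - 21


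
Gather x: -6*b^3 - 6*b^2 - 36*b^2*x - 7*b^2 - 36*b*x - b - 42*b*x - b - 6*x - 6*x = -6*b^3 - 13*b^2 - 2*b + x*(-36*b^2 - 78*b - 12)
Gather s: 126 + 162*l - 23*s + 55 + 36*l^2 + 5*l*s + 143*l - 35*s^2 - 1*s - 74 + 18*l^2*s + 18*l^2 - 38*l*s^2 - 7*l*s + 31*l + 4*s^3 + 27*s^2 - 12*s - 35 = 54*l^2 + 336*l + 4*s^3 + s^2*(-38*l - 8) + s*(18*l^2 - 2*l - 36) + 72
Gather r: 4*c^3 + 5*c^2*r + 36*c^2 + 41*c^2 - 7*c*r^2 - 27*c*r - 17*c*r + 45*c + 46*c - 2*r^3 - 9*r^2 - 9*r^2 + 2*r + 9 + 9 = 4*c^3 + 77*c^2 + 91*c - 2*r^3 + r^2*(-7*c - 18) + r*(5*c^2 - 44*c + 2) + 18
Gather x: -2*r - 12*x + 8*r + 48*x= 6*r + 36*x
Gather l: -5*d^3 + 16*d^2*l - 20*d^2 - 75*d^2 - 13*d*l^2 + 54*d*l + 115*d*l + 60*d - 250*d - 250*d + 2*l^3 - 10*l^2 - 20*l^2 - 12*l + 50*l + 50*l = -5*d^3 - 95*d^2 - 440*d + 2*l^3 + l^2*(-13*d - 30) + l*(16*d^2 + 169*d + 88)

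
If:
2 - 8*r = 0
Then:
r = 1/4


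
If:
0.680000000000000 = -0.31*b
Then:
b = -2.19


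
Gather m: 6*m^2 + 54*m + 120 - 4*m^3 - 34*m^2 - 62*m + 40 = -4*m^3 - 28*m^2 - 8*m + 160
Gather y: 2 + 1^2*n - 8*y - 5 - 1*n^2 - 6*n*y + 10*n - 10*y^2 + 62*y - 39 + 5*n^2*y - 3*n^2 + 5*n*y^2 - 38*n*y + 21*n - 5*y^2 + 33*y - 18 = -4*n^2 + 32*n + y^2*(5*n - 15) + y*(5*n^2 - 44*n + 87) - 60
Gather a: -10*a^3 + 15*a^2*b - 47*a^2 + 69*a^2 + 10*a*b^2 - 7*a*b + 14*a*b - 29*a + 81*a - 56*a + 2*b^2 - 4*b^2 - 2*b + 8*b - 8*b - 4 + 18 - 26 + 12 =-10*a^3 + a^2*(15*b + 22) + a*(10*b^2 + 7*b - 4) - 2*b^2 - 2*b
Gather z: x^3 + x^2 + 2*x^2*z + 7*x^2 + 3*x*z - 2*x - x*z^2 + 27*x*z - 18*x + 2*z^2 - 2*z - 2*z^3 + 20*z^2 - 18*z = x^3 + 8*x^2 - 20*x - 2*z^3 + z^2*(22 - x) + z*(2*x^2 + 30*x - 20)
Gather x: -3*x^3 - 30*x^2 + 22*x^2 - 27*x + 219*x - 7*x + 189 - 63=-3*x^3 - 8*x^2 + 185*x + 126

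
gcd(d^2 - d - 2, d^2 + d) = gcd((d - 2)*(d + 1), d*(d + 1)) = d + 1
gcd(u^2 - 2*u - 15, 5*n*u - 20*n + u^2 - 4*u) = 1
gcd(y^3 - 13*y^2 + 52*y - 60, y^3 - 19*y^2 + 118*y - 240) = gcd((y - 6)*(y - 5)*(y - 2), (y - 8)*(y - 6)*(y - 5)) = y^2 - 11*y + 30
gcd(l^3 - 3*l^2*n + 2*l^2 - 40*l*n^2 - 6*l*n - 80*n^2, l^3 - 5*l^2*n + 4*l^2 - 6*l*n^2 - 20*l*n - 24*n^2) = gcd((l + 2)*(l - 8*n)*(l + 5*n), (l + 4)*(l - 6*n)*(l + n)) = 1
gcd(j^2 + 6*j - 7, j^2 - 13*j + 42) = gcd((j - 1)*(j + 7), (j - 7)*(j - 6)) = 1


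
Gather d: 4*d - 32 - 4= 4*d - 36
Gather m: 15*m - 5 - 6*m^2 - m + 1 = -6*m^2 + 14*m - 4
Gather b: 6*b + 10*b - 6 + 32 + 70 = 16*b + 96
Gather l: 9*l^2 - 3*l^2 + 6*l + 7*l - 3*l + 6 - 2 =6*l^2 + 10*l + 4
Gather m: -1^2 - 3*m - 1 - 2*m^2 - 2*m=-2*m^2 - 5*m - 2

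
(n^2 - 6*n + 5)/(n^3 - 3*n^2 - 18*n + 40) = (n - 1)/(n^2 + 2*n - 8)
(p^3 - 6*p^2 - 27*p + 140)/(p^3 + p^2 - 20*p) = (p - 7)/p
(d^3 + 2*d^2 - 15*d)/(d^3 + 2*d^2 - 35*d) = (d^2 + 2*d - 15)/(d^2 + 2*d - 35)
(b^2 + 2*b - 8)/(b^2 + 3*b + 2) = (b^2 + 2*b - 8)/(b^2 + 3*b + 2)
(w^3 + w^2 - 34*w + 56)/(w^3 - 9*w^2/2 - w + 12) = 2*(w + 7)/(2*w + 3)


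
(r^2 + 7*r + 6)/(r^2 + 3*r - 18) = (r + 1)/(r - 3)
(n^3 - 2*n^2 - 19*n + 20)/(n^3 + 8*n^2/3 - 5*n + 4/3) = 3*(n - 5)/(3*n - 1)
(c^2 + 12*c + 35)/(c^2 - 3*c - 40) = (c + 7)/(c - 8)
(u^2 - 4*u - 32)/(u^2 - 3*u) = (u^2 - 4*u - 32)/(u*(u - 3))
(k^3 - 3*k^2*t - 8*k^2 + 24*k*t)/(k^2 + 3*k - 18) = k*(k^2 - 3*k*t - 8*k + 24*t)/(k^2 + 3*k - 18)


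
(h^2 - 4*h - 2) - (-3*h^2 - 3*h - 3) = 4*h^2 - h + 1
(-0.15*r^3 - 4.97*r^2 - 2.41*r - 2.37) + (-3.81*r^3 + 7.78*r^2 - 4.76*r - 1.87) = -3.96*r^3 + 2.81*r^2 - 7.17*r - 4.24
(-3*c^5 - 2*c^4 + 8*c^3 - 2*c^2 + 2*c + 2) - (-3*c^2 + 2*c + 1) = -3*c^5 - 2*c^4 + 8*c^3 + c^2 + 1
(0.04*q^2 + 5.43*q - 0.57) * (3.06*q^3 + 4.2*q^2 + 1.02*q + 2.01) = 0.1224*q^5 + 16.7838*q^4 + 21.1026*q^3 + 3.225*q^2 + 10.3329*q - 1.1457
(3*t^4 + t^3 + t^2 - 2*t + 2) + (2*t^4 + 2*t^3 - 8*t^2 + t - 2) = 5*t^4 + 3*t^3 - 7*t^2 - t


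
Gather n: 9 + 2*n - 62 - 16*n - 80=-14*n - 133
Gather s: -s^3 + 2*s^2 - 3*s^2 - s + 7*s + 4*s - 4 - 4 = -s^3 - s^2 + 10*s - 8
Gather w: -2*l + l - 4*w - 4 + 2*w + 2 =-l - 2*w - 2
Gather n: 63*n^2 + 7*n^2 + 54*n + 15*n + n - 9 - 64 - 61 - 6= 70*n^2 + 70*n - 140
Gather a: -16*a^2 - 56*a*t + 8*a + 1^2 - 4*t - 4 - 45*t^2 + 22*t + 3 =-16*a^2 + a*(8 - 56*t) - 45*t^2 + 18*t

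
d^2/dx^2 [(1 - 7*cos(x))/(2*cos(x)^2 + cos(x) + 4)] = (252*sin(x)^4*cos(x) - 30*sin(x)^4 + 33*sin(x)^2 + 303*cos(x)/2 - 87*cos(3*x)/2 - 14*cos(5*x) + 39)/(-2*sin(x)^2 + cos(x) + 6)^3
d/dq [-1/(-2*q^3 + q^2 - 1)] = 2*q*(1 - 3*q)/(2*q^3 - q^2 + 1)^2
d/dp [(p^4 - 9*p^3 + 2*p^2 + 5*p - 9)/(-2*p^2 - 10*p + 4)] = (-2*p^5 - 6*p^4 + 98*p^3 - 59*p^2 - 10*p - 35)/(2*(p^4 + 10*p^3 + 21*p^2 - 20*p + 4))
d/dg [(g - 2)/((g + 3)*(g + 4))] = (-g^2 + 4*g + 26)/(g^4 + 14*g^3 + 73*g^2 + 168*g + 144)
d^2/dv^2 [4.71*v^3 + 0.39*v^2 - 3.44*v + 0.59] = 28.26*v + 0.78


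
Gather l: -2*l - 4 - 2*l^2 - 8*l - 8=-2*l^2 - 10*l - 12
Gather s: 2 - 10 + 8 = 0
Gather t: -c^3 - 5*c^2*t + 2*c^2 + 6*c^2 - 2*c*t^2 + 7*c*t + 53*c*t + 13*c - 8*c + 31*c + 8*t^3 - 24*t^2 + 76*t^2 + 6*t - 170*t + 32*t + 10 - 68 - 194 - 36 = -c^3 + 8*c^2 + 36*c + 8*t^3 + t^2*(52 - 2*c) + t*(-5*c^2 + 60*c - 132) - 288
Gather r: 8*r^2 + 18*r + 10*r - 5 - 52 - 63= 8*r^2 + 28*r - 120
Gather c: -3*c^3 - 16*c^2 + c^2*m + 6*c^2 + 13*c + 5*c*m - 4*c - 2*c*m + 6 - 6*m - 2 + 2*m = -3*c^3 + c^2*(m - 10) + c*(3*m + 9) - 4*m + 4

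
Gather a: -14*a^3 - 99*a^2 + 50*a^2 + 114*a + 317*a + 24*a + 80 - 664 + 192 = -14*a^3 - 49*a^2 + 455*a - 392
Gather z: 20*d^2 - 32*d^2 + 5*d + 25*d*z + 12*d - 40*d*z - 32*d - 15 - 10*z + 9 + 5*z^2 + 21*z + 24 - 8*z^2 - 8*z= -12*d^2 - 15*d - 3*z^2 + z*(3 - 15*d) + 18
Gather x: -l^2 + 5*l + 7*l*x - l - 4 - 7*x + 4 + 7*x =-l^2 + 7*l*x + 4*l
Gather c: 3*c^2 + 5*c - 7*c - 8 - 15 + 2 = 3*c^2 - 2*c - 21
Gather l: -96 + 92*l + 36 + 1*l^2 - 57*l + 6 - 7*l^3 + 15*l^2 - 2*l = -7*l^3 + 16*l^2 + 33*l - 54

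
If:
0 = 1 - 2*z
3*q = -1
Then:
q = -1/3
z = 1/2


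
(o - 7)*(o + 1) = o^2 - 6*o - 7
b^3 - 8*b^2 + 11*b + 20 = (b - 5)*(b - 4)*(b + 1)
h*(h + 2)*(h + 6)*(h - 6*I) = h^4 + 8*h^3 - 6*I*h^3 + 12*h^2 - 48*I*h^2 - 72*I*h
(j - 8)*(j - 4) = j^2 - 12*j + 32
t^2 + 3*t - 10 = (t - 2)*(t + 5)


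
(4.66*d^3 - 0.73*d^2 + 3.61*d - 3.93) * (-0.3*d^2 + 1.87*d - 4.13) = -1.398*d^5 + 8.9332*d^4 - 21.6939*d^3 + 10.9446*d^2 - 22.2584*d + 16.2309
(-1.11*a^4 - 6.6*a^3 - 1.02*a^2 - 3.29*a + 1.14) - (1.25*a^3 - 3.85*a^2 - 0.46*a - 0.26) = -1.11*a^4 - 7.85*a^3 + 2.83*a^2 - 2.83*a + 1.4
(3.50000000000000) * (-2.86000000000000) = -10.0100000000000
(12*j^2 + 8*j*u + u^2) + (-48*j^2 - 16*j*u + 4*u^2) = -36*j^2 - 8*j*u + 5*u^2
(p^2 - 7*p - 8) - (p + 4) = p^2 - 8*p - 12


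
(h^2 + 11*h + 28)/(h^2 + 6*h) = (h^2 + 11*h + 28)/(h*(h + 6))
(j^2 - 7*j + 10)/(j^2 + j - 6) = (j - 5)/(j + 3)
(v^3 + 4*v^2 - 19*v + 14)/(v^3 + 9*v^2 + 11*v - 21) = (v - 2)/(v + 3)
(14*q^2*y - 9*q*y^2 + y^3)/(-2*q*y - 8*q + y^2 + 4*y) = y*(-7*q + y)/(y + 4)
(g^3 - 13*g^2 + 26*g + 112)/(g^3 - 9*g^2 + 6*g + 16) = (g^2 - 5*g - 14)/(g^2 - g - 2)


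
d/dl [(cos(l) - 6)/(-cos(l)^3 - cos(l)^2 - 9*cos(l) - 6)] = (21*cos(l) + 17*cos(2*l) - cos(3*l) + 137)*sin(l)/(2*(cos(l)^3 + cos(l)^2 + 9*cos(l) + 6)^2)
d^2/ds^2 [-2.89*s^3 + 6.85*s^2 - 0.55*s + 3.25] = 13.7 - 17.34*s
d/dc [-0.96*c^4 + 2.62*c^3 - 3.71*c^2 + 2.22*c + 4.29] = -3.84*c^3 + 7.86*c^2 - 7.42*c + 2.22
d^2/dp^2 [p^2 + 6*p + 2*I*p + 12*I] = 2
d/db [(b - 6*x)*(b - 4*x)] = 2*b - 10*x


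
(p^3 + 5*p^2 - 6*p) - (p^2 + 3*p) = p^3 + 4*p^2 - 9*p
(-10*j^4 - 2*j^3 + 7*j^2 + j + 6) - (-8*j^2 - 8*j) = -10*j^4 - 2*j^3 + 15*j^2 + 9*j + 6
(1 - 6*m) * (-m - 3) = 6*m^2 + 17*m - 3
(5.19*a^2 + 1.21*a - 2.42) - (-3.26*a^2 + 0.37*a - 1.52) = 8.45*a^2 + 0.84*a - 0.9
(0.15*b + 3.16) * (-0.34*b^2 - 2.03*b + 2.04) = -0.051*b^3 - 1.3789*b^2 - 6.1088*b + 6.4464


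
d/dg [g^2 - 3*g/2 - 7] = 2*g - 3/2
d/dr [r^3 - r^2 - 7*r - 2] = 3*r^2 - 2*r - 7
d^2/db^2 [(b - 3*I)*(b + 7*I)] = 2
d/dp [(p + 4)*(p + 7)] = 2*p + 11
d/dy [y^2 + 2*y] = 2*y + 2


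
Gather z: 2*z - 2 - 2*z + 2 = 0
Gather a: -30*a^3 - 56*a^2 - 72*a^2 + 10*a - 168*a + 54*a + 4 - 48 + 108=-30*a^3 - 128*a^2 - 104*a + 64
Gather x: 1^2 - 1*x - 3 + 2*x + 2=x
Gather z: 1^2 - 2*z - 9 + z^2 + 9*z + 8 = z^2 + 7*z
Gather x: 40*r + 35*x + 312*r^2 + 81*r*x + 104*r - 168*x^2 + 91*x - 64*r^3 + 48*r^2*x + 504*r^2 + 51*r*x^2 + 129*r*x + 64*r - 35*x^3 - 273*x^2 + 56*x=-64*r^3 + 816*r^2 + 208*r - 35*x^3 + x^2*(51*r - 441) + x*(48*r^2 + 210*r + 182)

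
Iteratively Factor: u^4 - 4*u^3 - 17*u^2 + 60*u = (u - 5)*(u^3 + u^2 - 12*u) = u*(u - 5)*(u^2 + u - 12) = u*(u - 5)*(u + 4)*(u - 3)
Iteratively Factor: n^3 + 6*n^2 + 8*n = (n + 4)*(n^2 + 2*n) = n*(n + 4)*(n + 2)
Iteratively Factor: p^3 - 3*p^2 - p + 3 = (p - 3)*(p^2 - 1) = (p - 3)*(p - 1)*(p + 1)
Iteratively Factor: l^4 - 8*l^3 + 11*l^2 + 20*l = (l + 1)*(l^3 - 9*l^2 + 20*l) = (l - 4)*(l + 1)*(l^2 - 5*l) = l*(l - 4)*(l + 1)*(l - 5)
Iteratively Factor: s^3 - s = (s - 1)*(s^2 + s) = s*(s - 1)*(s + 1)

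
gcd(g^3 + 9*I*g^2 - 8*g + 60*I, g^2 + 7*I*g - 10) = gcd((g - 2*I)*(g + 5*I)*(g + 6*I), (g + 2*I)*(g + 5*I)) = g + 5*I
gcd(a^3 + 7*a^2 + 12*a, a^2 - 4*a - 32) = a + 4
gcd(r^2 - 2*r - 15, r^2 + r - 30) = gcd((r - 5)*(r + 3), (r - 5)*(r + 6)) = r - 5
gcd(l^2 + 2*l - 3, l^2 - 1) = l - 1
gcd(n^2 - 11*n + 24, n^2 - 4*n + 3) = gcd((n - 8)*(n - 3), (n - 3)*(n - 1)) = n - 3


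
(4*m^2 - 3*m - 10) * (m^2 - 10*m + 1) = 4*m^4 - 43*m^3 + 24*m^2 + 97*m - 10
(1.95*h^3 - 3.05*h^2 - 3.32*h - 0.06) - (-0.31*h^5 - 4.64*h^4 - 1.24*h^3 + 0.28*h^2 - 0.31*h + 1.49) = 0.31*h^5 + 4.64*h^4 + 3.19*h^3 - 3.33*h^2 - 3.01*h - 1.55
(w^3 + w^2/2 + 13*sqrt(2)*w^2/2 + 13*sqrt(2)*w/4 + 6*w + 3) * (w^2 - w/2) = w^5 + 13*sqrt(2)*w^4/2 + 23*w^3/4 - 13*sqrt(2)*w^2/8 - 3*w/2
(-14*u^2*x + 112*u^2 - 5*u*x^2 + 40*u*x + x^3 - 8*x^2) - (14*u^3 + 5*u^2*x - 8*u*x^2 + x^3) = -14*u^3 - 19*u^2*x + 112*u^2 + 3*u*x^2 + 40*u*x - 8*x^2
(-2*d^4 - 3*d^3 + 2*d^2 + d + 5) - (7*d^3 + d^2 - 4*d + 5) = -2*d^4 - 10*d^3 + d^2 + 5*d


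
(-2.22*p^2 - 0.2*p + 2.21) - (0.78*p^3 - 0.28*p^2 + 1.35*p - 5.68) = -0.78*p^3 - 1.94*p^2 - 1.55*p + 7.89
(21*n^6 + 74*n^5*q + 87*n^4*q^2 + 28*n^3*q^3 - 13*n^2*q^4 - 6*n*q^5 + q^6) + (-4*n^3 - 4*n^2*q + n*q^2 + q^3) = 21*n^6 + 74*n^5*q + 87*n^4*q^2 + 28*n^3*q^3 - 4*n^3 - 13*n^2*q^4 - 4*n^2*q - 6*n*q^5 + n*q^2 + q^6 + q^3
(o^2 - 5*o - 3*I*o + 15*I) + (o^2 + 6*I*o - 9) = 2*o^2 - 5*o + 3*I*o - 9 + 15*I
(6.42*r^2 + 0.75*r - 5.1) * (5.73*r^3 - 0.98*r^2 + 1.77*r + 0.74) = 36.7866*r^5 - 1.9941*r^4 - 18.5946*r^3 + 11.0763*r^2 - 8.472*r - 3.774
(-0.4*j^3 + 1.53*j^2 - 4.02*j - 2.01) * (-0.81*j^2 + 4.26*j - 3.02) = 0.324*j^5 - 2.9433*j^4 + 10.982*j^3 - 20.1177*j^2 + 3.5778*j + 6.0702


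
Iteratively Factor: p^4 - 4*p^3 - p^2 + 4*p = (p - 1)*(p^3 - 3*p^2 - 4*p) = p*(p - 1)*(p^2 - 3*p - 4) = p*(p - 1)*(p + 1)*(p - 4)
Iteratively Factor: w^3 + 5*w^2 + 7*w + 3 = (w + 3)*(w^2 + 2*w + 1) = (w + 1)*(w + 3)*(w + 1)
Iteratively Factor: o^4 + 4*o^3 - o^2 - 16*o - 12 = (o + 3)*(o^3 + o^2 - 4*o - 4) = (o + 1)*(o + 3)*(o^2 - 4) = (o + 1)*(o + 2)*(o + 3)*(o - 2)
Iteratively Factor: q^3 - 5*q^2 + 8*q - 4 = (q - 2)*(q^2 - 3*q + 2) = (q - 2)^2*(q - 1)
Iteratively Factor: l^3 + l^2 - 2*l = (l - 1)*(l^2 + 2*l) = l*(l - 1)*(l + 2)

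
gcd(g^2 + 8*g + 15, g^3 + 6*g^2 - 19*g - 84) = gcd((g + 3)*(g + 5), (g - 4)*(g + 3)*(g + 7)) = g + 3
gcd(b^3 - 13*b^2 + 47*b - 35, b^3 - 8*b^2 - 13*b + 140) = b^2 - 12*b + 35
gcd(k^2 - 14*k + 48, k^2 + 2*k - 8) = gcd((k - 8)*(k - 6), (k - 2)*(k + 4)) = 1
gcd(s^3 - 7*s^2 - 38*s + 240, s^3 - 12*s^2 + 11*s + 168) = s - 8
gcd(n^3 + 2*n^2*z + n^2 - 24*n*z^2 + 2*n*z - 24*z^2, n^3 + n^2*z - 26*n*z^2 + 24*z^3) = -n^2 - 2*n*z + 24*z^2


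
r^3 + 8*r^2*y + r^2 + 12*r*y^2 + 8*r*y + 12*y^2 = (r + 1)*(r + 2*y)*(r + 6*y)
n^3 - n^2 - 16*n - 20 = (n - 5)*(n + 2)^2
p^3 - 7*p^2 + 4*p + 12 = (p - 6)*(p - 2)*(p + 1)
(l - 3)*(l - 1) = l^2 - 4*l + 3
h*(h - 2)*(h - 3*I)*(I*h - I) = I*h^4 + 3*h^3 - 3*I*h^3 - 9*h^2 + 2*I*h^2 + 6*h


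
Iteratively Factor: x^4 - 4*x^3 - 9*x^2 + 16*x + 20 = (x + 2)*(x^3 - 6*x^2 + 3*x + 10) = (x + 1)*(x + 2)*(x^2 - 7*x + 10) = (x - 5)*(x + 1)*(x + 2)*(x - 2)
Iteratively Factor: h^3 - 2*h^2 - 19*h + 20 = (h + 4)*(h^2 - 6*h + 5) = (h - 5)*(h + 4)*(h - 1)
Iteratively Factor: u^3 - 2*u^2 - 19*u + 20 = (u + 4)*(u^2 - 6*u + 5) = (u - 1)*(u + 4)*(u - 5)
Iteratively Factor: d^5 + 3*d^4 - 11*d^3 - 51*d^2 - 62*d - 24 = (d + 3)*(d^4 - 11*d^2 - 18*d - 8) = (d + 1)*(d + 3)*(d^3 - d^2 - 10*d - 8) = (d + 1)*(d + 2)*(d + 3)*(d^2 - 3*d - 4) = (d - 4)*(d + 1)*(d + 2)*(d + 3)*(d + 1)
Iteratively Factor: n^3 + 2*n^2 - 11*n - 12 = (n + 1)*(n^2 + n - 12) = (n - 3)*(n + 1)*(n + 4)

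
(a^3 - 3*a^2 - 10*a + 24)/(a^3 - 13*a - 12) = (a - 2)/(a + 1)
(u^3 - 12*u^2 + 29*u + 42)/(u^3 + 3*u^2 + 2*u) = (u^2 - 13*u + 42)/(u*(u + 2))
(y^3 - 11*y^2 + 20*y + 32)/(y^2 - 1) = (y^2 - 12*y + 32)/(y - 1)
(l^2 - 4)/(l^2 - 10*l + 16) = (l + 2)/(l - 8)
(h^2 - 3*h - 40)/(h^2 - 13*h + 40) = (h + 5)/(h - 5)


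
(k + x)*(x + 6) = k*x + 6*k + x^2 + 6*x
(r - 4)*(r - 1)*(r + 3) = r^3 - 2*r^2 - 11*r + 12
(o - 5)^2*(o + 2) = o^3 - 8*o^2 + 5*o + 50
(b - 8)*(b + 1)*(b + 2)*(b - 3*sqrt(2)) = b^4 - 5*b^3 - 3*sqrt(2)*b^3 - 22*b^2 + 15*sqrt(2)*b^2 - 16*b + 66*sqrt(2)*b + 48*sqrt(2)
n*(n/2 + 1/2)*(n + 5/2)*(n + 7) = n^4/2 + 21*n^3/4 + 27*n^2/2 + 35*n/4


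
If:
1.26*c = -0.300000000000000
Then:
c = -0.24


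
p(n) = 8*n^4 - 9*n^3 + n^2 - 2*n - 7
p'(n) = 32*n^3 - 27*n^2 + 2*n - 2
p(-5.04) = 6342.63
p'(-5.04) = -4794.69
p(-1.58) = 84.01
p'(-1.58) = -198.78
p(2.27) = 100.76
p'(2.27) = 237.72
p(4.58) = 2660.24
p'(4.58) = 2515.10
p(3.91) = 1332.29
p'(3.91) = 1505.89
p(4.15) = 1731.58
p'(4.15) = 1828.44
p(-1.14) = 23.43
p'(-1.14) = -86.78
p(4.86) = 3436.86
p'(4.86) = 3043.31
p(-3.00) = 899.00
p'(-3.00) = -1115.00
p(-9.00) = 59141.00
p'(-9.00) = -25535.00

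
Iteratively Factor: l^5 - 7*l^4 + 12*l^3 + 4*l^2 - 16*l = (l - 2)*(l^4 - 5*l^3 + 2*l^2 + 8*l) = (l - 4)*(l - 2)*(l^3 - l^2 - 2*l) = (l - 4)*(l - 2)^2*(l^2 + l) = l*(l - 4)*(l - 2)^2*(l + 1)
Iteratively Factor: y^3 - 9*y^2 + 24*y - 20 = (y - 2)*(y^2 - 7*y + 10) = (y - 5)*(y - 2)*(y - 2)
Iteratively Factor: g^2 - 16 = (g - 4)*(g + 4)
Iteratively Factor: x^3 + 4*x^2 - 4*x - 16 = (x + 2)*(x^2 + 2*x - 8) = (x - 2)*(x + 2)*(x + 4)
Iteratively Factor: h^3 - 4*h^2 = (h)*(h^2 - 4*h) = h^2*(h - 4)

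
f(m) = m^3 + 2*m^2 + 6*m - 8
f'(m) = 3*m^2 + 4*m + 6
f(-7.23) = -324.77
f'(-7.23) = 133.90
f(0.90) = -0.25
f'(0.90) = 12.03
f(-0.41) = -10.19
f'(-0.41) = 4.86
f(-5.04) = -115.46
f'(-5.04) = 62.04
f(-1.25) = -14.33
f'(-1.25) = 5.69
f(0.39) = -5.30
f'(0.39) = 8.02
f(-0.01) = -8.06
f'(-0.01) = 5.96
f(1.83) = 15.81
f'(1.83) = 23.37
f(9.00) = 937.00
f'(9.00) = 285.00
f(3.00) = 55.00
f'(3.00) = 45.00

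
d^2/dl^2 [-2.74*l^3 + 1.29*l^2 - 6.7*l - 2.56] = 2.58 - 16.44*l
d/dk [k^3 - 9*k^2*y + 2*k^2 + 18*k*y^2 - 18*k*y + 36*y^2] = 3*k^2 - 18*k*y + 4*k + 18*y^2 - 18*y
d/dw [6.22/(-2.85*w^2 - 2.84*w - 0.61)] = (35.454*w + 17.6648)/(2.85*w^2 + 2.84*w + 0.61)^2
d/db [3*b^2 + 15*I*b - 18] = 6*b + 15*I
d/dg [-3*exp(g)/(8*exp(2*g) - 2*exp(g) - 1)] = (24*exp(2*g) + 3)*exp(g)/(64*exp(4*g) - 32*exp(3*g) - 12*exp(2*g) + 4*exp(g) + 1)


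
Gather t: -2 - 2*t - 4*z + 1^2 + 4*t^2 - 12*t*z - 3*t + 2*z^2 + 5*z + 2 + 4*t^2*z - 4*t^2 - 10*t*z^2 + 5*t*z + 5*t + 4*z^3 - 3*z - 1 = 4*t^2*z + t*(-10*z^2 - 7*z) + 4*z^3 + 2*z^2 - 2*z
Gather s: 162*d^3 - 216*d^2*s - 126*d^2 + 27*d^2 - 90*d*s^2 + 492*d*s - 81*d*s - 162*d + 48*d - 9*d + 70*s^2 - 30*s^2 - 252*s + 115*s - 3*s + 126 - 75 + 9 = 162*d^3 - 99*d^2 - 123*d + s^2*(40 - 90*d) + s*(-216*d^2 + 411*d - 140) + 60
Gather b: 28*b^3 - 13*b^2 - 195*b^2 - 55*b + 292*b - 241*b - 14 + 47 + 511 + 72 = 28*b^3 - 208*b^2 - 4*b + 616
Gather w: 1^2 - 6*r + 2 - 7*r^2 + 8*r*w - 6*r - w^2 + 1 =-7*r^2 + 8*r*w - 12*r - w^2 + 4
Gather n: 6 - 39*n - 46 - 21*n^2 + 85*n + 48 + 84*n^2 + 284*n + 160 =63*n^2 + 330*n + 168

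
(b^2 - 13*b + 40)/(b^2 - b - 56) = (b - 5)/(b + 7)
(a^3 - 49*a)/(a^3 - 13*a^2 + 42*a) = (a + 7)/(a - 6)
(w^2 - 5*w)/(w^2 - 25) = w/(w + 5)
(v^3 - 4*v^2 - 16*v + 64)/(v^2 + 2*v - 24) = (v^2 - 16)/(v + 6)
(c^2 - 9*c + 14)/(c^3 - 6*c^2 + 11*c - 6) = (c - 7)/(c^2 - 4*c + 3)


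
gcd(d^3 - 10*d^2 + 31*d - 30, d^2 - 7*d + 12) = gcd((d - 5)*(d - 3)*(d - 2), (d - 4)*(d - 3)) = d - 3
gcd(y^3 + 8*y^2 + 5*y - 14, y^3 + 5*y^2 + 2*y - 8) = y^2 + y - 2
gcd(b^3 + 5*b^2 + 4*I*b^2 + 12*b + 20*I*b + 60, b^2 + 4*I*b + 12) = b^2 + 4*I*b + 12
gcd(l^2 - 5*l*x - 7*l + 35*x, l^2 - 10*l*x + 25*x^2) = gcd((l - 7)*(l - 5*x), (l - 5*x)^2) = -l + 5*x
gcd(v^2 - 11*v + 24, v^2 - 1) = 1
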